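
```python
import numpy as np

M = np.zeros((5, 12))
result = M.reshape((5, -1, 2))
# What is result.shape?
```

(5, 6, 2)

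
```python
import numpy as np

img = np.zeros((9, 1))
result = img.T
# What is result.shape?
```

(1, 9)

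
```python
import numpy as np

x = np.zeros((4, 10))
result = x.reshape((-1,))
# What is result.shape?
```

(40,)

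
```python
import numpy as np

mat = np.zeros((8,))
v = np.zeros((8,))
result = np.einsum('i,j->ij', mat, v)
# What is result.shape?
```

(8, 8)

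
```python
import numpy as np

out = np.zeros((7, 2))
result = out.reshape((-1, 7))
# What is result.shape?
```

(2, 7)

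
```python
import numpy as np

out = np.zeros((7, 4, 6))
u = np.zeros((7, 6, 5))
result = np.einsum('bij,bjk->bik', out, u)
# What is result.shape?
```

(7, 4, 5)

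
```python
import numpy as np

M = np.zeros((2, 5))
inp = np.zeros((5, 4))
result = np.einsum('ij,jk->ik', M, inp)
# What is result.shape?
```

(2, 4)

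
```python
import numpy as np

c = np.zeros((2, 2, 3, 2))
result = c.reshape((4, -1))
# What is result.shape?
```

(4, 6)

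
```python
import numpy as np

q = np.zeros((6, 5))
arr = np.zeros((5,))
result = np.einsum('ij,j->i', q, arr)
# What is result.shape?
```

(6,)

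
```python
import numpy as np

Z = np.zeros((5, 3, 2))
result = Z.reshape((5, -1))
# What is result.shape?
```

(5, 6)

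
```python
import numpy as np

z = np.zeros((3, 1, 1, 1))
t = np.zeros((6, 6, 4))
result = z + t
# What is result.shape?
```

(3, 6, 6, 4)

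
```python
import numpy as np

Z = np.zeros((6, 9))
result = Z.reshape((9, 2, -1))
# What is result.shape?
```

(9, 2, 3)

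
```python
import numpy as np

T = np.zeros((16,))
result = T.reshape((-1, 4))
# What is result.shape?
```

(4, 4)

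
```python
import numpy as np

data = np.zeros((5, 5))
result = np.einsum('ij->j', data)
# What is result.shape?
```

(5,)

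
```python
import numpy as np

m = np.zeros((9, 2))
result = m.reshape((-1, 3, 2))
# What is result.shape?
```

(3, 3, 2)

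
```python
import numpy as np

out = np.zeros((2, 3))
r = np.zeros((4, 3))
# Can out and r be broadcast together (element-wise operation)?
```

No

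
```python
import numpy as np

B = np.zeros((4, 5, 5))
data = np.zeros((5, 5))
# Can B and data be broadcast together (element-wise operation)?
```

Yes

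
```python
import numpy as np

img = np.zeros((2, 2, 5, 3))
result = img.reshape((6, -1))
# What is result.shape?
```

(6, 10)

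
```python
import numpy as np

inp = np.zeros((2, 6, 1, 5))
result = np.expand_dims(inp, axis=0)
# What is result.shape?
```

(1, 2, 6, 1, 5)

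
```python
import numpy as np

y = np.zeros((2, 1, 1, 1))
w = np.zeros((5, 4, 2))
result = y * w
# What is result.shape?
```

(2, 5, 4, 2)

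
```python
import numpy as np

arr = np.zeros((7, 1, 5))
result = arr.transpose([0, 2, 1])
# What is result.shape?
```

(7, 5, 1)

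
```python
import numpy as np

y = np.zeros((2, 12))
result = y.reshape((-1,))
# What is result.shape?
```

(24,)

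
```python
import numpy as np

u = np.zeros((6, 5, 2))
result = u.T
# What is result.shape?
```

(2, 5, 6)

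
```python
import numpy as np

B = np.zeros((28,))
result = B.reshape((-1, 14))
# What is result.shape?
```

(2, 14)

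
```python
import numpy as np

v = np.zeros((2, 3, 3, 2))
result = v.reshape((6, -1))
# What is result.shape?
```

(6, 6)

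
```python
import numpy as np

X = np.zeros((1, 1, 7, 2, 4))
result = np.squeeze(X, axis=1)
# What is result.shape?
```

(1, 7, 2, 4)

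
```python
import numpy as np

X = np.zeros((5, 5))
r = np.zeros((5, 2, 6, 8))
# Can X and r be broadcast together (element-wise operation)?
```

No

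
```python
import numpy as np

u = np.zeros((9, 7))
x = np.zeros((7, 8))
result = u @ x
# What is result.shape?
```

(9, 8)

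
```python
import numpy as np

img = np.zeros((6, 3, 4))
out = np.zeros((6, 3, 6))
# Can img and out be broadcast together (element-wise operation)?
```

No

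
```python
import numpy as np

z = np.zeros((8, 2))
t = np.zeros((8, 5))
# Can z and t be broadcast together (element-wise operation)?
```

No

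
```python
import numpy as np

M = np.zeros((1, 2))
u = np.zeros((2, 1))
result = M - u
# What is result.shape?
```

(2, 2)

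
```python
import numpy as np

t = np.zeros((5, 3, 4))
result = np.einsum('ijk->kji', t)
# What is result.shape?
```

(4, 3, 5)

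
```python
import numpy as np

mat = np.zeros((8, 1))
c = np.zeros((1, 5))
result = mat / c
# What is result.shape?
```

(8, 5)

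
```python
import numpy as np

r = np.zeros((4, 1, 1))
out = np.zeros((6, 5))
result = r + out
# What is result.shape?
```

(4, 6, 5)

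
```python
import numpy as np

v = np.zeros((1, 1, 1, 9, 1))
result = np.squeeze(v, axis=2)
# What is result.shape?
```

(1, 1, 9, 1)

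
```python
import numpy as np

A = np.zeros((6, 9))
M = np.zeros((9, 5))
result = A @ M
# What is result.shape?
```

(6, 5)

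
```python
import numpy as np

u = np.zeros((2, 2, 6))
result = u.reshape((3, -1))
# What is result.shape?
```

(3, 8)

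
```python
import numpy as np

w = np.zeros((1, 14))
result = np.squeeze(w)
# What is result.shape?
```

(14,)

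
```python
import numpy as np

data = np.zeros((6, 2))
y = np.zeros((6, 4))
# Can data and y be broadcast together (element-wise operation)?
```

No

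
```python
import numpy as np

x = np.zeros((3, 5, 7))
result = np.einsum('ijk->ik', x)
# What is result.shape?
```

(3, 7)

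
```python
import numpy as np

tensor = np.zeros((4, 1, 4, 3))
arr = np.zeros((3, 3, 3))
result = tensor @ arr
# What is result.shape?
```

(4, 3, 4, 3)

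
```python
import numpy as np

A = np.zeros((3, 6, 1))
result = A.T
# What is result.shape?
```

(1, 6, 3)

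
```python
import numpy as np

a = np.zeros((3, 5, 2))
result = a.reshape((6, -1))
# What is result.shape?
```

(6, 5)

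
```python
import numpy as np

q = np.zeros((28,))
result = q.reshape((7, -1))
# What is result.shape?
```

(7, 4)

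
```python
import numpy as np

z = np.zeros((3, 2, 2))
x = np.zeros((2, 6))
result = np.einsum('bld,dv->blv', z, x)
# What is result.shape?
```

(3, 2, 6)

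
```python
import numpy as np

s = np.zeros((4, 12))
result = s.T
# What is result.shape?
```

(12, 4)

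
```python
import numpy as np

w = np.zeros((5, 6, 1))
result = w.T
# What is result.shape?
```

(1, 6, 5)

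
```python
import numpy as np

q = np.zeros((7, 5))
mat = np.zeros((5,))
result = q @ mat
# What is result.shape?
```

(7,)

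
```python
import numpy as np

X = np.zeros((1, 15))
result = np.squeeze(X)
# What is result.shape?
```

(15,)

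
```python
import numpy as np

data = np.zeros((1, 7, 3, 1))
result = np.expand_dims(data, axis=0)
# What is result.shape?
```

(1, 1, 7, 3, 1)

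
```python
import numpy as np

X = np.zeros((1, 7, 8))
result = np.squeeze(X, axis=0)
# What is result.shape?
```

(7, 8)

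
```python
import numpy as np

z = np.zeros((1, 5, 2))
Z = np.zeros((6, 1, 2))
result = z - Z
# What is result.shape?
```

(6, 5, 2)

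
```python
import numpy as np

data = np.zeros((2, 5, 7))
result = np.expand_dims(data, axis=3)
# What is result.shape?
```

(2, 5, 7, 1)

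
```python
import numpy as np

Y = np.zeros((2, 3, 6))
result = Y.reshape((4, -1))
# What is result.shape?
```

(4, 9)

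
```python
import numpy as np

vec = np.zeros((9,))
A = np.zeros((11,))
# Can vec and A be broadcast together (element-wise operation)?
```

No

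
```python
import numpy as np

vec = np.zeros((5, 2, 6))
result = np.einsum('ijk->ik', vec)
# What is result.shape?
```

(5, 6)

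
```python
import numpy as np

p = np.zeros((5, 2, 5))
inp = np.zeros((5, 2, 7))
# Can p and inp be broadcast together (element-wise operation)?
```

No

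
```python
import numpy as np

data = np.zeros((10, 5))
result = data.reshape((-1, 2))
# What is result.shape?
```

(25, 2)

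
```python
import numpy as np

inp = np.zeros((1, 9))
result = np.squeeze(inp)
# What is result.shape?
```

(9,)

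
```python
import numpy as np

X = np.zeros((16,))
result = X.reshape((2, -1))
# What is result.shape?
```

(2, 8)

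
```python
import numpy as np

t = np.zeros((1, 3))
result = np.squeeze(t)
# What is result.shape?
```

(3,)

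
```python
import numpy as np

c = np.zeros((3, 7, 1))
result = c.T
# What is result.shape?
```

(1, 7, 3)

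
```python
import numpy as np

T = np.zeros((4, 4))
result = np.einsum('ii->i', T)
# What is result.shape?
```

(4,)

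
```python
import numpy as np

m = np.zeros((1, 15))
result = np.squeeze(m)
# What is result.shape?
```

(15,)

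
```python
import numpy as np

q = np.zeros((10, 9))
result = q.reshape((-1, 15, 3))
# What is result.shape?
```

(2, 15, 3)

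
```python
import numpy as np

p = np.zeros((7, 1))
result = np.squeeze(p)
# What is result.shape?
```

(7,)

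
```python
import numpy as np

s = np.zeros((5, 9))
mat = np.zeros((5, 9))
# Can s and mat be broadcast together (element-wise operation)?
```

Yes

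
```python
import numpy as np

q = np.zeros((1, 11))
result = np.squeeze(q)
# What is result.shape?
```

(11,)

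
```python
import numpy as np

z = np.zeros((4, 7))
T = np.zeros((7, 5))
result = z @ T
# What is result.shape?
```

(4, 5)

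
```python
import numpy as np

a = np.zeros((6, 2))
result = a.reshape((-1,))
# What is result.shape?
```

(12,)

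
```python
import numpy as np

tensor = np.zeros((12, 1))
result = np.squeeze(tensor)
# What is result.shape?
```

(12,)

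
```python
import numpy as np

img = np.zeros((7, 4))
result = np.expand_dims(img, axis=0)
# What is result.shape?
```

(1, 7, 4)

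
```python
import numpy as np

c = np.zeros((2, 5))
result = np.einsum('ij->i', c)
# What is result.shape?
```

(2,)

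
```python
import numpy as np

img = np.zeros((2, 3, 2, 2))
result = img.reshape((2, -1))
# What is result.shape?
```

(2, 12)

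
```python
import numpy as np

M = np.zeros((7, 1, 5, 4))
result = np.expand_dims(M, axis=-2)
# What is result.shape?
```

(7, 1, 5, 1, 4)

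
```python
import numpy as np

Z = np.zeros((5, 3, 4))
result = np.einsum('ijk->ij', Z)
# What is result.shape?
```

(5, 3)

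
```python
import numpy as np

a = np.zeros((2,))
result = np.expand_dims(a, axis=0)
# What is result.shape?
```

(1, 2)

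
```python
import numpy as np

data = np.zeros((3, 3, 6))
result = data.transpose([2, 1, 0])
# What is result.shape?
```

(6, 3, 3)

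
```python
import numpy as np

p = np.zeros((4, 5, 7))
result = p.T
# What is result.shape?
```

(7, 5, 4)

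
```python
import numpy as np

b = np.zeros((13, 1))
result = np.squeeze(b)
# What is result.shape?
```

(13,)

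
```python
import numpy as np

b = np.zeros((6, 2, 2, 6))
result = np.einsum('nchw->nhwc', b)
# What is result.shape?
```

(6, 2, 6, 2)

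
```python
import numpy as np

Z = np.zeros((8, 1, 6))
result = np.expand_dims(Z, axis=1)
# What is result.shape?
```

(8, 1, 1, 6)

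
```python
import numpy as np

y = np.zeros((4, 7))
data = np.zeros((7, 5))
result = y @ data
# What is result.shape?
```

(4, 5)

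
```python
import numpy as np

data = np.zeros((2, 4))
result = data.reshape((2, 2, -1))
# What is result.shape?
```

(2, 2, 2)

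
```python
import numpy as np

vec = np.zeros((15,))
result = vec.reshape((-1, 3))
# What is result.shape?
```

(5, 3)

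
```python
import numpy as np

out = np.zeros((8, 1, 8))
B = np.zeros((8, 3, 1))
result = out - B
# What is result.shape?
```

(8, 3, 8)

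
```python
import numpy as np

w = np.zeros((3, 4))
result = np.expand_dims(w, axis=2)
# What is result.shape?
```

(3, 4, 1)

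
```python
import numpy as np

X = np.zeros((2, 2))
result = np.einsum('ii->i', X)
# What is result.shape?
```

(2,)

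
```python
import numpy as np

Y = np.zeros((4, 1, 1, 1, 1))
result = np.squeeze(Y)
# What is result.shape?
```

(4,)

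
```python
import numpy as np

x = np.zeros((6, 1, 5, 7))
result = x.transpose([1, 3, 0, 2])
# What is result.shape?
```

(1, 7, 6, 5)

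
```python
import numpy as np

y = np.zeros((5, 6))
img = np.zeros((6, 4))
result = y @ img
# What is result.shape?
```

(5, 4)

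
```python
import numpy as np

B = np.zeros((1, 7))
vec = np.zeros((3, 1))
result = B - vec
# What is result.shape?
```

(3, 7)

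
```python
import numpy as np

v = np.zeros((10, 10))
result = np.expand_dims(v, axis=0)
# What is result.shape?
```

(1, 10, 10)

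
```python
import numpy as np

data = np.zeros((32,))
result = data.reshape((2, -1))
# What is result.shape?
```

(2, 16)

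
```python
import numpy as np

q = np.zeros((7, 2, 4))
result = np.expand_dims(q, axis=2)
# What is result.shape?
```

(7, 2, 1, 4)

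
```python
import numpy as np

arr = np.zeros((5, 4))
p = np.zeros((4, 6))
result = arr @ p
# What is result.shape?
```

(5, 6)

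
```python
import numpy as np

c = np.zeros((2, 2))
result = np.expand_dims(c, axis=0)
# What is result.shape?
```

(1, 2, 2)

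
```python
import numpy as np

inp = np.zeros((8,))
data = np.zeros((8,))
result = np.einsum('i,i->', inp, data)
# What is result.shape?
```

()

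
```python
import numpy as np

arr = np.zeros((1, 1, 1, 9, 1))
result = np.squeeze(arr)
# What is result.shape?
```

(9,)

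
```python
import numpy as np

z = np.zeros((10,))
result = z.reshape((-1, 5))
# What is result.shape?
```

(2, 5)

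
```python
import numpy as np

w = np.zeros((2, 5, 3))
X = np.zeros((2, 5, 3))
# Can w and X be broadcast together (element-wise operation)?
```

Yes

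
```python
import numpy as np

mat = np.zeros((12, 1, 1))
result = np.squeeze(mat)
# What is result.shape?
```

(12,)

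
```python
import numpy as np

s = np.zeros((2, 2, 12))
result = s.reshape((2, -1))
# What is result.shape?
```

(2, 24)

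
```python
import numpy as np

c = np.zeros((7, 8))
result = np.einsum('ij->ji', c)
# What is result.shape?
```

(8, 7)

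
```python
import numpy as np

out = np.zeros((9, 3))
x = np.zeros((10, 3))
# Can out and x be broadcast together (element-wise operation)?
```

No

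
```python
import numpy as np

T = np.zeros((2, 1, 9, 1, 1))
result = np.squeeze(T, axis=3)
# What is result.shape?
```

(2, 1, 9, 1)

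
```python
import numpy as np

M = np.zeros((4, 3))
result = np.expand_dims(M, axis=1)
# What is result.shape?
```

(4, 1, 3)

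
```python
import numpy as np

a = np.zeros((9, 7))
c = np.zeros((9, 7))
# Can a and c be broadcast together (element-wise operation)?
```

Yes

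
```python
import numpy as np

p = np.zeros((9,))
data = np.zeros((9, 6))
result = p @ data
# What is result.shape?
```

(6,)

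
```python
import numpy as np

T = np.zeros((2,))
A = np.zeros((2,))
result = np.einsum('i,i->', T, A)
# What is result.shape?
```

()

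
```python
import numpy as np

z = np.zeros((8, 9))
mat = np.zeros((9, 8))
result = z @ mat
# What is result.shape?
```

(8, 8)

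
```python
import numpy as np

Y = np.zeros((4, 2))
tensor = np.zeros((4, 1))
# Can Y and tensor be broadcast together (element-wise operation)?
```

Yes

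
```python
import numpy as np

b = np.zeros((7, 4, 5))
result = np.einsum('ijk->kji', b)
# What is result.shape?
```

(5, 4, 7)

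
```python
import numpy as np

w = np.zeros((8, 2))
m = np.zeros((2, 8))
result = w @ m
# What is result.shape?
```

(8, 8)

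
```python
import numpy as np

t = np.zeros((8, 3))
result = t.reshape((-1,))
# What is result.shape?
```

(24,)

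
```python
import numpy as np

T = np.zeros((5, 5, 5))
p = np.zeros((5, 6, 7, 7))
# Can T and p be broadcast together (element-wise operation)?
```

No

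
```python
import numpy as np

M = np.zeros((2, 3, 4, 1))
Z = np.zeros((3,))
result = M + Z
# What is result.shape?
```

(2, 3, 4, 3)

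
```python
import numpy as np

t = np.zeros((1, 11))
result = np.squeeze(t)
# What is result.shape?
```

(11,)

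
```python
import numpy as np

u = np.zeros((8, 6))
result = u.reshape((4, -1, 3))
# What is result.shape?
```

(4, 4, 3)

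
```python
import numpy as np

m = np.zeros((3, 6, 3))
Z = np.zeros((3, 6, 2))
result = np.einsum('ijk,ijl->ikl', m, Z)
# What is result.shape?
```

(3, 3, 2)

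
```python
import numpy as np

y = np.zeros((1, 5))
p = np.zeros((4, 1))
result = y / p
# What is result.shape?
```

(4, 5)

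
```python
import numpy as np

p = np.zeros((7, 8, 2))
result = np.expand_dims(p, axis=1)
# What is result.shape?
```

(7, 1, 8, 2)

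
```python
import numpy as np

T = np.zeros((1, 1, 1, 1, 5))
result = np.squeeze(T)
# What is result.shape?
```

(5,)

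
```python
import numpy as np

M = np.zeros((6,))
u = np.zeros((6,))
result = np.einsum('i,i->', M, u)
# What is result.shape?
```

()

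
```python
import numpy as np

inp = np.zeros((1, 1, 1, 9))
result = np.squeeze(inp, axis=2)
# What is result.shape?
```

(1, 1, 9)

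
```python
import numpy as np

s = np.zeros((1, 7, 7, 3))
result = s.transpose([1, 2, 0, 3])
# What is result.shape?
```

(7, 7, 1, 3)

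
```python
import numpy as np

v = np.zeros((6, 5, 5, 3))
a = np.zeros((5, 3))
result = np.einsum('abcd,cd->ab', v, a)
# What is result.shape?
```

(6, 5)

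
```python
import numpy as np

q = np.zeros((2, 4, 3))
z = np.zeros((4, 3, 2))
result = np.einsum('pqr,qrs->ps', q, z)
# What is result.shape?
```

(2, 2)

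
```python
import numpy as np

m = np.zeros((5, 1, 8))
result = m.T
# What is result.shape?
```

(8, 1, 5)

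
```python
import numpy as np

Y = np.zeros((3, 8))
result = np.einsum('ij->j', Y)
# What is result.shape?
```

(8,)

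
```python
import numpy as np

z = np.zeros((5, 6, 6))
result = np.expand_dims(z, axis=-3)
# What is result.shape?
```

(5, 1, 6, 6)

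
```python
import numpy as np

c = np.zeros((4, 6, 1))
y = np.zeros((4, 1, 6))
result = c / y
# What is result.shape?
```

(4, 6, 6)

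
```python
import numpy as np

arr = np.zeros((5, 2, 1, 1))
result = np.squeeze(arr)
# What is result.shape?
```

(5, 2)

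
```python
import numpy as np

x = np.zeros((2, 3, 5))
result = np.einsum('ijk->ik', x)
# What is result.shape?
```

(2, 5)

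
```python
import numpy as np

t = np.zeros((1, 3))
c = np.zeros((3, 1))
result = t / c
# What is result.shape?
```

(3, 3)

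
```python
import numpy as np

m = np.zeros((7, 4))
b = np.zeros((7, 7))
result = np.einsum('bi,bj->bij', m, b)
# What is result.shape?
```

(7, 4, 7)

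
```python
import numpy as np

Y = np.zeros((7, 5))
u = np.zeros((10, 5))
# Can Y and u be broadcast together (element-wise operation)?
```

No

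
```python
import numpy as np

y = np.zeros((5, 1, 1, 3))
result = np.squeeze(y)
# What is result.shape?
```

(5, 3)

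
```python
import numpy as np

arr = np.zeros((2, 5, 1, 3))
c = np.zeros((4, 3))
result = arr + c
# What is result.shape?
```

(2, 5, 4, 3)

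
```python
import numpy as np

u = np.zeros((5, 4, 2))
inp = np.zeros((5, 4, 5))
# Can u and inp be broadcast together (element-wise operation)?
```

No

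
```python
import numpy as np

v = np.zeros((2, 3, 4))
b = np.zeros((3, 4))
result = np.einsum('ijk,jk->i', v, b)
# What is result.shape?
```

(2,)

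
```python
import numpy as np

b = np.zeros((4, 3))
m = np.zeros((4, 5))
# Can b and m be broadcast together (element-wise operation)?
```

No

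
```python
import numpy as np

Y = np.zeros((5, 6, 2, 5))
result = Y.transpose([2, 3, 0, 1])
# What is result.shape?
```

(2, 5, 5, 6)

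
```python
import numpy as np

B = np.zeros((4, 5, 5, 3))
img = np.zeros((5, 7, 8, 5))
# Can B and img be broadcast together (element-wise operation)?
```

No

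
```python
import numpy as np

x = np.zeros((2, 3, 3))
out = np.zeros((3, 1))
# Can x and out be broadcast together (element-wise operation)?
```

Yes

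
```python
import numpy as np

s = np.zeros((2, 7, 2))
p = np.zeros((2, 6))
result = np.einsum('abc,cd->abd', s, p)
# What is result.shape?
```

(2, 7, 6)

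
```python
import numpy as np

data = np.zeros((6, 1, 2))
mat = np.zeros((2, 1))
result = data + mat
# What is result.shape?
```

(6, 2, 2)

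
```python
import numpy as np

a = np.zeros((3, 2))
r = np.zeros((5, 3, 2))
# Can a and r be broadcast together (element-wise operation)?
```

Yes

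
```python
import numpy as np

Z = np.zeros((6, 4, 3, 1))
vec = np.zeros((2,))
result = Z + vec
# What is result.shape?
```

(6, 4, 3, 2)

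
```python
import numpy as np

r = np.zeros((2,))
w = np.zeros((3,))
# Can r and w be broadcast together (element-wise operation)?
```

No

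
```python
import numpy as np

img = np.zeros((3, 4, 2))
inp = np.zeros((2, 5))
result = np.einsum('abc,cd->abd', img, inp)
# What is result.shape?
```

(3, 4, 5)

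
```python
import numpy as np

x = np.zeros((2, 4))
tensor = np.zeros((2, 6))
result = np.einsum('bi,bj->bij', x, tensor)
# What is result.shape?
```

(2, 4, 6)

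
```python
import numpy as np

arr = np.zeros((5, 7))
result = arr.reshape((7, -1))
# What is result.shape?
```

(7, 5)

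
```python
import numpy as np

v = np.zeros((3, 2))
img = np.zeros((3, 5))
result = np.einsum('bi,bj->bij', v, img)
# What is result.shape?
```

(3, 2, 5)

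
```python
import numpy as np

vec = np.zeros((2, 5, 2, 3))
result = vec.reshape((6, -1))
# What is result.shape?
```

(6, 10)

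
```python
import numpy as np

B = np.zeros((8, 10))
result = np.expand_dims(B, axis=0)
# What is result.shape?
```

(1, 8, 10)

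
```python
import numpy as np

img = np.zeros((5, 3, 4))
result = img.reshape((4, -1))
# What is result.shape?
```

(4, 15)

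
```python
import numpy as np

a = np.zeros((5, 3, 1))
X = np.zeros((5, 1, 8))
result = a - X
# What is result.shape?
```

(5, 3, 8)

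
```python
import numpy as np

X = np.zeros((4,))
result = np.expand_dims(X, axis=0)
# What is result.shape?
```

(1, 4)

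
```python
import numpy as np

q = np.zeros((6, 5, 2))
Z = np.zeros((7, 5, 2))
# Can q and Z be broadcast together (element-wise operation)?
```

No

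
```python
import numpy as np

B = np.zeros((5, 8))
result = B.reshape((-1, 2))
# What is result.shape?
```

(20, 2)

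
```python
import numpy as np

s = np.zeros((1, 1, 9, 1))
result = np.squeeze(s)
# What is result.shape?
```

(9,)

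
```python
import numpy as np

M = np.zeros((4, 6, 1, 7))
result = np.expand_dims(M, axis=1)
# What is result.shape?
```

(4, 1, 6, 1, 7)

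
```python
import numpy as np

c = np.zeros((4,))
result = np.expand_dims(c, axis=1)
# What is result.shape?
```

(4, 1)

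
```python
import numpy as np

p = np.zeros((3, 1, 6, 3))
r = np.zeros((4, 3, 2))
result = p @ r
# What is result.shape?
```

(3, 4, 6, 2)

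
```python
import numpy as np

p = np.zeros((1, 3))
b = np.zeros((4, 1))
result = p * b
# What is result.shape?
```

(4, 3)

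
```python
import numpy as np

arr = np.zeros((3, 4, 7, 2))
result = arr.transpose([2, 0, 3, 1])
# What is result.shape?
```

(7, 3, 2, 4)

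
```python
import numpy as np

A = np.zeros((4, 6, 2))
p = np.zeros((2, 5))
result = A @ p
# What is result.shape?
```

(4, 6, 5)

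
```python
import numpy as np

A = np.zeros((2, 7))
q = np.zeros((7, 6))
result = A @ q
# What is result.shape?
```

(2, 6)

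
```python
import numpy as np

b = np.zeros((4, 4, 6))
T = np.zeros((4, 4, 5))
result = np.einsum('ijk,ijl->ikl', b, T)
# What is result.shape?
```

(4, 6, 5)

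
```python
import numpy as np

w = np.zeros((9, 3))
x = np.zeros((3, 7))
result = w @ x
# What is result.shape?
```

(9, 7)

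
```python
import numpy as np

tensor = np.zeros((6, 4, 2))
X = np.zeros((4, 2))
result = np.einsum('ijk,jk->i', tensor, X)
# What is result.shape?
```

(6,)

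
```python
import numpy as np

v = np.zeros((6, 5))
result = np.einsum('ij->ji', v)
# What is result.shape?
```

(5, 6)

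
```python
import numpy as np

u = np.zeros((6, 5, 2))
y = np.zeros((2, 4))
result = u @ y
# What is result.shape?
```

(6, 5, 4)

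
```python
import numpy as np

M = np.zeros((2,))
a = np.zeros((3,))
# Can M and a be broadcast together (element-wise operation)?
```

No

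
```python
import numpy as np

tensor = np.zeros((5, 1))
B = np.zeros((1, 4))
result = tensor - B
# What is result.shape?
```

(5, 4)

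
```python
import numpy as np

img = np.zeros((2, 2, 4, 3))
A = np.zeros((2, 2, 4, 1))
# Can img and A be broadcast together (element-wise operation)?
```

Yes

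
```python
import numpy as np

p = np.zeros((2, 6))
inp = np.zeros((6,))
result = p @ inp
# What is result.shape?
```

(2,)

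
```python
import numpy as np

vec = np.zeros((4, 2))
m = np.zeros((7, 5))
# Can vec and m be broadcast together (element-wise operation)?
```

No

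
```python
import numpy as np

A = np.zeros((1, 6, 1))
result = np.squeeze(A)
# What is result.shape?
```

(6,)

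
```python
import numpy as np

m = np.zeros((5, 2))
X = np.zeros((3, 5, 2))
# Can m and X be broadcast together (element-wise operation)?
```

Yes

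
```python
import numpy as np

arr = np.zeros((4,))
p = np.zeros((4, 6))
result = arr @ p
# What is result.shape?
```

(6,)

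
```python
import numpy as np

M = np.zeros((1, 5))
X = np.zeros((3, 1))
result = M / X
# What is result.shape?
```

(3, 5)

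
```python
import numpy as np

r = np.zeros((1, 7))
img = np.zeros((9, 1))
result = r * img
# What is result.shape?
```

(9, 7)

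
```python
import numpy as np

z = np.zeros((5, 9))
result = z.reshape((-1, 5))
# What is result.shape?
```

(9, 5)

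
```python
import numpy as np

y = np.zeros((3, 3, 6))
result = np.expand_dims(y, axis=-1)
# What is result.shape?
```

(3, 3, 6, 1)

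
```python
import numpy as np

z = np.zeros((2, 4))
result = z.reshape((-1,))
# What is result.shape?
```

(8,)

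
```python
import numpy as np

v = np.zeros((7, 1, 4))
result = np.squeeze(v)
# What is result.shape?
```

(7, 4)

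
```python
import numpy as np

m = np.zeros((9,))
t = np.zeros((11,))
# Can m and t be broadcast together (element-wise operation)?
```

No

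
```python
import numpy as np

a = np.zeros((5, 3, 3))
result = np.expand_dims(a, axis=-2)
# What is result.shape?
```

(5, 3, 1, 3)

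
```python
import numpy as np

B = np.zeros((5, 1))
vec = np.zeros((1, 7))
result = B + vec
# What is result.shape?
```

(5, 7)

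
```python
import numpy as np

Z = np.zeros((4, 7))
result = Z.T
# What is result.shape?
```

(7, 4)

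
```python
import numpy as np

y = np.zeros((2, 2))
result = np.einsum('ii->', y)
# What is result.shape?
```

()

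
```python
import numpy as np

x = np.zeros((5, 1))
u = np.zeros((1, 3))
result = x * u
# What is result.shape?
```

(5, 3)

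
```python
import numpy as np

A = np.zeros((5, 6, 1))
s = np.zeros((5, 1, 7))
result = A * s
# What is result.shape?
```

(5, 6, 7)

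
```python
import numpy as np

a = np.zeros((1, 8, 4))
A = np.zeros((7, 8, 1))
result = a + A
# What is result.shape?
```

(7, 8, 4)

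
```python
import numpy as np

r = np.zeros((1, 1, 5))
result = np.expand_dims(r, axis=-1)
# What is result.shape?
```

(1, 1, 5, 1)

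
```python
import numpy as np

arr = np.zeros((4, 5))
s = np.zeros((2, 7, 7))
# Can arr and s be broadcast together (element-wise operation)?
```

No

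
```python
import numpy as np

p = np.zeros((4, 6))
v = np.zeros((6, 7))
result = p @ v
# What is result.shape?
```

(4, 7)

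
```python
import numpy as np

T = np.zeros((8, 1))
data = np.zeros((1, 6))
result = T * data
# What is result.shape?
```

(8, 6)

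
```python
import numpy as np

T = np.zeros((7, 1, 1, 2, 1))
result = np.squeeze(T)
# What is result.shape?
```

(7, 2)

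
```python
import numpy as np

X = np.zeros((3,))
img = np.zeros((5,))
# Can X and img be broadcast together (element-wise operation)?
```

No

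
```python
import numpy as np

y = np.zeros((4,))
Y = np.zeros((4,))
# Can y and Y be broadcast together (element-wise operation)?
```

Yes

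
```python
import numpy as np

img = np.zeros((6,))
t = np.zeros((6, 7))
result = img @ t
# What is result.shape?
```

(7,)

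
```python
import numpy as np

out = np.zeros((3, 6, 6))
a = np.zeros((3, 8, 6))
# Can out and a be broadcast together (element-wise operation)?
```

No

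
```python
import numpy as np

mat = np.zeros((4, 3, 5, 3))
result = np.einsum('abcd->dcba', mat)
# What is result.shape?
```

(3, 5, 3, 4)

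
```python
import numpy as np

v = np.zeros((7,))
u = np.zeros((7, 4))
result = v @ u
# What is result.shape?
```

(4,)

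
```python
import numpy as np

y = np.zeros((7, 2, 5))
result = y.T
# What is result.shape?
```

(5, 2, 7)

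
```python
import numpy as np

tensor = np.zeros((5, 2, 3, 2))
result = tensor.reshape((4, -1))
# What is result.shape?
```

(4, 15)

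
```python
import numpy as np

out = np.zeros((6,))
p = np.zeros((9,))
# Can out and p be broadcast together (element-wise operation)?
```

No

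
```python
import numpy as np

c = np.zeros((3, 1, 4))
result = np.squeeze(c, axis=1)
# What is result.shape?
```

(3, 4)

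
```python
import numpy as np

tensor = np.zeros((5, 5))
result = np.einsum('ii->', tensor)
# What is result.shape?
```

()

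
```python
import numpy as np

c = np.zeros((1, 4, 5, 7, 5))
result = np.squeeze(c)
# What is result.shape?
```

(4, 5, 7, 5)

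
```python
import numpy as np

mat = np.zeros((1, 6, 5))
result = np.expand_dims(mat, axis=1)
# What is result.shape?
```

(1, 1, 6, 5)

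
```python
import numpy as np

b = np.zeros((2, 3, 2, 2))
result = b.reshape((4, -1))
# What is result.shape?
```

(4, 6)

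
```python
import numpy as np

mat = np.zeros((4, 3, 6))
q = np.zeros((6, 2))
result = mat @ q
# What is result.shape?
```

(4, 3, 2)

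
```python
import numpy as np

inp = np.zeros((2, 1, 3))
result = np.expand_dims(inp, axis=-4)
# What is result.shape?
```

(1, 2, 1, 3)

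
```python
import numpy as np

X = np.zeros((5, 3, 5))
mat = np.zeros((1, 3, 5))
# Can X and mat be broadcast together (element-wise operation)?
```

Yes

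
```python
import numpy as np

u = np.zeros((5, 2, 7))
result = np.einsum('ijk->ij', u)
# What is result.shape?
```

(5, 2)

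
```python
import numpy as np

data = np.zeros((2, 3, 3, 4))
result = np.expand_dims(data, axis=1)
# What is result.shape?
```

(2, 1, 3, 3, 4)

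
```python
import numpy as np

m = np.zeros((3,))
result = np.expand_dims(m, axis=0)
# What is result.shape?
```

(1, 3)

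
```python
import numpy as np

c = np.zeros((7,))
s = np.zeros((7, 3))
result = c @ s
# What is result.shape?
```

(3,)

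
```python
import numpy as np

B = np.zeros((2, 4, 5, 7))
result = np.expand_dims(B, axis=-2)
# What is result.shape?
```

(2, 4, 5, 1, 7)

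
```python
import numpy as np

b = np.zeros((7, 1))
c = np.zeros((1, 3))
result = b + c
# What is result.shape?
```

(7, 3)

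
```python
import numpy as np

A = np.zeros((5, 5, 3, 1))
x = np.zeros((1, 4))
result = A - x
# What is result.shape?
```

(5, 5, 3, 4)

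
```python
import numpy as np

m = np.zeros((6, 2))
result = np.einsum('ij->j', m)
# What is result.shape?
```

(2,)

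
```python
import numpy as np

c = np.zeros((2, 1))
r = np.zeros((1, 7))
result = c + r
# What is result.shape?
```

(2, 7)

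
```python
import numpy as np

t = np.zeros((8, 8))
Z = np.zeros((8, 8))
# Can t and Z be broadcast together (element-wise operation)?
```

Yes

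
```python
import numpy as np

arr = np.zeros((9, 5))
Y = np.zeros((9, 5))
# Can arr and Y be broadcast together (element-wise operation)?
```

Yes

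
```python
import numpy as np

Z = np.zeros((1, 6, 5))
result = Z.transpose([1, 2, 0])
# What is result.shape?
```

(6, 5, 1)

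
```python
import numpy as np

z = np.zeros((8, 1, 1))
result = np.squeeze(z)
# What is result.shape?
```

(8,)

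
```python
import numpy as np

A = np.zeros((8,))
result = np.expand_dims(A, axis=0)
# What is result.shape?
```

(1, 8)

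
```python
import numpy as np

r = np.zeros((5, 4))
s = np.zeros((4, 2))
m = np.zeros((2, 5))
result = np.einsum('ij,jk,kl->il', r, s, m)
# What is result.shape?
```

(5, 5)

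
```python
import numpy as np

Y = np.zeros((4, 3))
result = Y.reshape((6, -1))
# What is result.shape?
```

(6, 2)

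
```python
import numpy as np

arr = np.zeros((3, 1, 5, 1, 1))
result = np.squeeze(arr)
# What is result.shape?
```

(3, 5)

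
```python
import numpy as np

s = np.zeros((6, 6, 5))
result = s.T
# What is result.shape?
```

(5, 6, 6)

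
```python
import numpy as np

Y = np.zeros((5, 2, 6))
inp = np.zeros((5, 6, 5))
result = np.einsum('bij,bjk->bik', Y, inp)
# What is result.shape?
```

(5, 2, 5)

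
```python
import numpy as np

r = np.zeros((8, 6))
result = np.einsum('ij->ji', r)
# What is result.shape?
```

(6, 8)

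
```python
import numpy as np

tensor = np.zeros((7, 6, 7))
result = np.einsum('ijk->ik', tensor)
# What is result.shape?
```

(7, 7)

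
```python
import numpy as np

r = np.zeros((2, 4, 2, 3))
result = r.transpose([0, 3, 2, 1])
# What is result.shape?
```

(2, 3, 2, 4)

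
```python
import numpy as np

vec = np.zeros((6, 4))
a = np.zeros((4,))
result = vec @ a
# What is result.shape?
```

(6,)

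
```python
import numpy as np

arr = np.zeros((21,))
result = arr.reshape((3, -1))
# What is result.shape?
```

(3, 7)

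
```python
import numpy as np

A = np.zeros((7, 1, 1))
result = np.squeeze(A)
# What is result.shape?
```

(7,)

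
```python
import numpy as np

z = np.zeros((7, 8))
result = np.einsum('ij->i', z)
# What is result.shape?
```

(7,)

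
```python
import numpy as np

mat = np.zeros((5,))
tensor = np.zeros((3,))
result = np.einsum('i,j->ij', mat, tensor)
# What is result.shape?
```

(5, 3)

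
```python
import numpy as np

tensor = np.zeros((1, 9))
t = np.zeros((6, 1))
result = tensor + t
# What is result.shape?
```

(6, 9)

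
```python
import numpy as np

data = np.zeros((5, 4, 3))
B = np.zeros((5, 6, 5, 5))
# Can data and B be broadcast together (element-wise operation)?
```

No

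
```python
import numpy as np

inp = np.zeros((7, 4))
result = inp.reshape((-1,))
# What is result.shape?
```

(28,)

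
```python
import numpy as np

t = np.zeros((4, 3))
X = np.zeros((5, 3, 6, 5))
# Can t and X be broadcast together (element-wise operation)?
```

No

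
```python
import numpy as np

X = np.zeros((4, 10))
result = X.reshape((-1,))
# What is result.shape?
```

(40,)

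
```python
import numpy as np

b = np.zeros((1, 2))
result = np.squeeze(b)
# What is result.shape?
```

(2,)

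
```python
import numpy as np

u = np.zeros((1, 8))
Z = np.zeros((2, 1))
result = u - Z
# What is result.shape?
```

(2, 8)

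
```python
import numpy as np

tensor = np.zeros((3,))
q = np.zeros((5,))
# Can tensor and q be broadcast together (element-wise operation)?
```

No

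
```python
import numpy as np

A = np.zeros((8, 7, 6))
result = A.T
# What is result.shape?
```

(6, 7, 8)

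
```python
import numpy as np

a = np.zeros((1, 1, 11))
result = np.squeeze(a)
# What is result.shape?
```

(11,)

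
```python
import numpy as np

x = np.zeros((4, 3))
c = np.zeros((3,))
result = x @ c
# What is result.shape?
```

(4,)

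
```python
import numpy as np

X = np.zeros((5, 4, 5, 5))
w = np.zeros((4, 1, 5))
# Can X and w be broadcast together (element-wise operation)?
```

Yes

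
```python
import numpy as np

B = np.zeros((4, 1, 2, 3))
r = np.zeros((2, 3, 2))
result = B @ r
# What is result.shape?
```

(4, 2, 2, 2)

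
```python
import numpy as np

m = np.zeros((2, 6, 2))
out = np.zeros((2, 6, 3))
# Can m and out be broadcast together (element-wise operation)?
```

No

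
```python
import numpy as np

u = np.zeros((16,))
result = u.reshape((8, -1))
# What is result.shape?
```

(8, 2)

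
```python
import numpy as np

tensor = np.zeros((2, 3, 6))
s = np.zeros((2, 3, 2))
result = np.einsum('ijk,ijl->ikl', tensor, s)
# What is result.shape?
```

(2, 6, 2)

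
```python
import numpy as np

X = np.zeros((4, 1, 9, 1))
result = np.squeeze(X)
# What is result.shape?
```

(4, 9)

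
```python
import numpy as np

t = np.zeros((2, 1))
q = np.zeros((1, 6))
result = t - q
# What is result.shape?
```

(2, 6)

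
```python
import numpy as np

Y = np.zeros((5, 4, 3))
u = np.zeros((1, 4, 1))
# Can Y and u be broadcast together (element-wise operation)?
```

Yes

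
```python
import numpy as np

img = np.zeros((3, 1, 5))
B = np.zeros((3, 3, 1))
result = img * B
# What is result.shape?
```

(3, 3, 5)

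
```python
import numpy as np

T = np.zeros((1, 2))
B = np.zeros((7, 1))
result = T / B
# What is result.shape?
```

(7, 2)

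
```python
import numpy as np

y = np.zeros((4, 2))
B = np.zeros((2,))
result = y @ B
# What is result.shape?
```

(4,)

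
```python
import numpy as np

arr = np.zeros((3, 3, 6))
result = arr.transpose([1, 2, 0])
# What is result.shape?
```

(3, 6, 3)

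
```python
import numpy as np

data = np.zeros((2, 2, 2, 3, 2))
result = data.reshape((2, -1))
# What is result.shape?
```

(2, 24)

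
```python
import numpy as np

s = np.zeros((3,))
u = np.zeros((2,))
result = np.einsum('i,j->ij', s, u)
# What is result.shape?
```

(3, 2)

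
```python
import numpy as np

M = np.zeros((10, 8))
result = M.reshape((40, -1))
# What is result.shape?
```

(40, 2)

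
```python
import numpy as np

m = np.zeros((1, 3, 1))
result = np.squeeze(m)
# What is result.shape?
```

(3,)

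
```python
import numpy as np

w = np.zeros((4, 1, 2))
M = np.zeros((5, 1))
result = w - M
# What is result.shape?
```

(4, 5, 2)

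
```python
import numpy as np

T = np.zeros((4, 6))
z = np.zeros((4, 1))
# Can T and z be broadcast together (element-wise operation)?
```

Yes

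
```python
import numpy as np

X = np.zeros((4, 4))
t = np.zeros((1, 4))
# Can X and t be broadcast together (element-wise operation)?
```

Yes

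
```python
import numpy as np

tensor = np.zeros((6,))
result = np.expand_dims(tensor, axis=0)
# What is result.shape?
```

(1, 6)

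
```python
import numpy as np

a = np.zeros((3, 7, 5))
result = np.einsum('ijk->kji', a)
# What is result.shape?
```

(5, 7, 3)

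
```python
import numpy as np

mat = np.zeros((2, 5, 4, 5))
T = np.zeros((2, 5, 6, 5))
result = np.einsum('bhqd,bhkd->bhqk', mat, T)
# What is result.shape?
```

(2, 5, 4, 6)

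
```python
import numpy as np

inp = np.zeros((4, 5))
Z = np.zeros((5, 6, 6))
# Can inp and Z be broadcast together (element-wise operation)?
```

No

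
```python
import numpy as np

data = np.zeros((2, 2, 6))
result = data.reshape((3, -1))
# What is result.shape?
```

(3, 8)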